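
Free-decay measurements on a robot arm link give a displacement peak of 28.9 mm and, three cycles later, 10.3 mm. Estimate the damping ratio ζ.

Logarithmic decrement δ = (1/n)·ln(x₀/x_n) = (1/3)·ln(28.9/10.3) = (1/3)·ln(2.806) = 0.3439.
ζ = δ/√(4π² + δ²) = 0.3439/√(39.48 + 0.118) = 0.3439/6.293 = 0.05465.

0.0547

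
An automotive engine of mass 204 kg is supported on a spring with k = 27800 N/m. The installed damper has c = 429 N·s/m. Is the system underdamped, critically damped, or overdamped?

c_c = 2√(k·m) = 4763 N·s/m; ζ = c/c_c = 429/4763 = 0.0901.
Since ζ < 1 the system is underdamped.

underdamped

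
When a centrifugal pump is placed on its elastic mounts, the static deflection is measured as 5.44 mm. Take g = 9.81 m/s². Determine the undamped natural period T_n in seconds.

0.148 s

ω_n = √(g/δ_st) = √(9.81/0.00544) = √1803 = 42.47 rad/s.
T_n = 2π/ω_n = 6.283/42.47 = 0.1480 s.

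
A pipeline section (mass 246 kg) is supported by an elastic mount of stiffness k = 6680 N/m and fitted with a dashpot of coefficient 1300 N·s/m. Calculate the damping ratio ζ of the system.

0.507

ω_n = √(k/m) = √(6680/246) = 5.211 rad/s.
Critical damping c_c = 2√(k·m) = 2√(6680 × 246) = 2564 N·s/m, so ζ = c/c_c = 1300/2564 = 0.5071.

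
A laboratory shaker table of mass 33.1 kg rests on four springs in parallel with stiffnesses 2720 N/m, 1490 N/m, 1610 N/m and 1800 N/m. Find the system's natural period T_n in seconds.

Parallel springs add: k_eq = 2720 + 1490 + 1610 + 1800 = 7620 N/m.
ω_n = √(k_eq/m) = √(7620/33.1) = √230.2 = 15.17 rad/s.
T_n = 2π/ω_n = 6.283/15.17 = 0.4141 s.

0.414 s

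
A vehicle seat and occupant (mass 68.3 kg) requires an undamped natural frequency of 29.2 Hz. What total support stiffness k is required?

2300000 N/m

ω_n = 2πf_n = 2π × 29.2 = 183.5 rad/s.
k = m·ω_n² = 68.3 × 183.5² = 68.3 × 33660 = 2299000 N/m.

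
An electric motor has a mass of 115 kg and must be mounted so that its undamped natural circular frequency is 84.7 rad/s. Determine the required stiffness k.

k = m·ω_n² = 115 × 84.70² = 115 × 7174 = 825000 N/m.

825000 N/m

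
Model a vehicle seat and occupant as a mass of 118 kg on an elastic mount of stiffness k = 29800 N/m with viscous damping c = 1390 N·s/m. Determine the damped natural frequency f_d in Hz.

ω_n = √(k/m) = √(29800/118) = 15.89 rad/s.
Critical damping c_c = 2√(k·m) = 2√(29800 × 118) = 3750 N·s/m, so ζ = c/c_c = 1390/3750 = 0.3706.
ω_d = ω_n√(1 − ζ²) = 15.89 × √(1 − 0.137) = 14.76 rad/s.
f_d = ω_d/(2π) = 2.349 Hz.

2.35 Hz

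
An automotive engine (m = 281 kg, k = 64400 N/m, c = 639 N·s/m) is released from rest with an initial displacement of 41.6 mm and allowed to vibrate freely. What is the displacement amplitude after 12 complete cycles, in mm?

0.142 mm

ζ = c/(2√(km)) = 639/(2√(64400 × 281)) = 639/8508 = 0.07511.
Logarithmic decrement δ = 2πζ/√(1 − ζ²) = 2π × 0.07511/√(1 − 0.00564) = 0.4732.
After n cycles, x_n/x₀ = e^(−nδ), so x_12 = 41.6 × e^(−12 × 0.4732) = 41.6 × 0.003417 = 0.1422 mm.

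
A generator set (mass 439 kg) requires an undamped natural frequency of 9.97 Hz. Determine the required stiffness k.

ω_n = 2πf_n = 2π × 9.97 = 62.64 rad/s.
k = m·ω_n² = 439 × 62.64² = 439 × 3924 = 1723000 N/m.

1720000 N/m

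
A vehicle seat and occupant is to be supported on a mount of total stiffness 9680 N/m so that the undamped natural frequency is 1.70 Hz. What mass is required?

84.8 kg

ω_n = 2πf_n = 2π × 1.70 = 10.68 rad/s.
m = k/ω_n² = 9680/10.68² = 9680/114.1 = 84.84 kg.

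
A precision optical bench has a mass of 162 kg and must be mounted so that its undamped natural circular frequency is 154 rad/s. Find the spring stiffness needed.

3840000 N/m

k = m·ω_n² = 162 × 154.0² = 162 × 23720 = 3842000 N/m.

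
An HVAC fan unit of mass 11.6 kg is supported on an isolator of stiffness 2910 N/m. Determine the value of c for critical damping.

367 N·s/m

c_c = 2√(k·m) = 2√(2910 × 11.6) = 2 × 183.7 = 367.5 N·s/m.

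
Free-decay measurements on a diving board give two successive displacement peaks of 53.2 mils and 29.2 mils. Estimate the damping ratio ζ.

0.0950

Logarithmic decrement δ = (1/n)·ln(x₀/x_n) = (1/1)·ln(53.2/29.2) = (1/1)·ln(1.822) = 0.5999.
ζ = δ/√(4π² + δ²) = 0.5999/√(39.48 + 0.360) = 0.5999/6.312 = 0.09504.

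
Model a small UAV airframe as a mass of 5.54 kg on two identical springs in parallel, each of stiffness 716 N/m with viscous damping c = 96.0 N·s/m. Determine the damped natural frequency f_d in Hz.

Parallel springs add: k_eq = 2 × 716 = 1432 N/m.
ω_n = √(k_eq/m) = √(1432/5.54) = 16.08 rad/s.
Critical damping c_c = 2√(k_eq·m) = 2√(1432 × 5.54) = 178.1 N·s/m, so ζ = c/c_c = 96.0/178.1 = 0.5389.
ω_d = ω_n√(1 − ζ²) = 16.08 × √(1 − 0.290) = 13.54 rad/s.
f_d = ω_d/(2π) = 2.155 Hz.

2.16 Hz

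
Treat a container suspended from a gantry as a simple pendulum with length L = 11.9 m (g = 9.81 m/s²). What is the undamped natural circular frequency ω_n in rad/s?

0.908 rad/s

For a simple pendulum ω_n = √(g/L) = √(9.81/11.9) = √0.8244 = 0.9079 rad/s.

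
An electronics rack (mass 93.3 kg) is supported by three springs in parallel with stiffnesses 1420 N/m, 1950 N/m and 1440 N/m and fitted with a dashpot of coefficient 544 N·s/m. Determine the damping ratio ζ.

Parallel springs add: k_eq = 1420 + 1950 + 1440 = 4810 N/m.
ω_n = √(k_eq/m) = √(4810/93.3) = 7.180 rad/s.
Critical damping c_c = 2√(k_eq·m) = 2√(4810 × 93.3) = 1340 N·s/m, so ζ = c/c_c = 544/1340 = 0.4060.

0.406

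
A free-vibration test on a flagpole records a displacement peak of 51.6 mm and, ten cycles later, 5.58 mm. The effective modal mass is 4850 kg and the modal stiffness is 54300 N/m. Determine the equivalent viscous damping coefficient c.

Logarithmic decrement δ = (1/n)·ln(x₀/x_n) = (1/10)·ln(51.6/5.58) = (1/10)·ln(9.247) = 0.2224.
ζ = δ/√(4π² + δ²) = 0.2224/√(39.48 + 0.0495) = 0.2224/6.287 = 0.03538.
c = ζ · 2√(km) = 0.03538 × 2√(54300 × 4850) = 0.03538 × 32460 = 1148 N·s/m.

1150 N·s/m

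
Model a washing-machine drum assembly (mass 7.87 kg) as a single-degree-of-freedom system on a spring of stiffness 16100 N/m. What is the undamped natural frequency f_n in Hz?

7.20 Hz

ω_n = √(k/m) = √(16100/7.87) = √2046 = 45.23 rad/s.
f_n = ω_n/(2π) = 45.23/6.283 = 7.199 Hz.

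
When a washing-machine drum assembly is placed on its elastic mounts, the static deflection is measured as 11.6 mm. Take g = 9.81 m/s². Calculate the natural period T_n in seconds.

ω_n = √(g/δ_st) = √(9.81/0.0116) = √845.7 = 29.08 rad/s.
T_n = 2π/ω_n = 6.283/29.08 = 0.2161 s.

0.216 s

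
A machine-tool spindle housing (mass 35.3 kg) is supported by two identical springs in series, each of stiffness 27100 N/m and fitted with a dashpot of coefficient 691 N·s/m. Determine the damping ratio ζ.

Series springs: 1/k_eq = 2/27100, so k_eq = 27100/2 = 13550 N/m.
ω_n = √(k_eq/m) = √(13550/35.3) = 19.59 rad/s.
Critical damping c_c = 2√(k_eq·m) = 2√(13550 × 35.3) = 1383 N·s/m, so ζ = c/c_c = 691/1383 = 0.4996.

0.500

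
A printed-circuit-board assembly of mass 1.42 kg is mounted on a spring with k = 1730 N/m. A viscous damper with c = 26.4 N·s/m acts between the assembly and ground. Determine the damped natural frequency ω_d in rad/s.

ω_n = √(k/m) = √(1730/1.42) = 34.90 rad/s.
Critical damping c_c = 2√(k·m) = 2√(1730 × 1.42) = 99.13 N·s/m, so ζ = c/c_c = 26.4/99.13 = 0.2663.
ω_d = ω_n√(1 − ζ²) = 34.90 × √(1 − 0.0709) = 33.64 rad/s.

33.6 rad/s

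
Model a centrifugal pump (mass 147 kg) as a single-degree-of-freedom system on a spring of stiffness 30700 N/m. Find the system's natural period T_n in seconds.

0.435 s

ω_n = √(k/m) = √(30700/147) = √208.8 = 14.45 rad/s.
T_n = 2π/ω_n = 6.283/14.45 = 0.4348 s.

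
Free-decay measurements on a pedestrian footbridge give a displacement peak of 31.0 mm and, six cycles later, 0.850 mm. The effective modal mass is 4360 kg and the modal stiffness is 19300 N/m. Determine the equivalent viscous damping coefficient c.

1740 N·s/m

Logarithmic decrement δ = (1/n)·ln(x₀/x_n) = (1/6)·ln(31.0/0.850) = (1/6)·ln(36.47) = 0.5994.
ζ = δ/√(4π² + δ²) = 0.5994/√(39.48 + 0.359) = 0.5994/6.312 = 0.09497.
c = ζ · 2√(km) = 0.09497 × 2√(19300 × 4360) = 0.09497 × 18350 = 1742 N·s/m.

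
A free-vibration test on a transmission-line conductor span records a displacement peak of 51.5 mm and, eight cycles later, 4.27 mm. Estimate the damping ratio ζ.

Logarithmic decrement δ = (1/n)·ln(x₀/x_n) = (1/8)·ln(51.5/4.27) = (1/8)·ln(12.06) = 0.3112.
ζ = δ/√(4π² + δ²) = 0.3112/√(39.48 + 0.0969) = 0.3112/6.291 = 0.04948.

0.0495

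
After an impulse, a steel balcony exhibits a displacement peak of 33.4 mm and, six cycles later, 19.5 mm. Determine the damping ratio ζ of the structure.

0.0143

Logarithmic decrement δ = (1/n)·ln(x₀/x_n) = (1/6)·ln(33.4/19.5) = (1/6)·ln(1.713) = 0.08969.
ζ = δ/√(4π² + δ²) = 0.08969/√(39.48 + 0.00804) = 0.08969/6.284 = 0.01427.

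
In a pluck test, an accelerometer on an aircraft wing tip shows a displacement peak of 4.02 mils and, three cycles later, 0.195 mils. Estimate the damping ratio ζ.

Logarithmic decrement δ = (1/n)·ln(x₀/x_n) = (1/3)·ln(4.02/0.195) = (1/3)·ln(20.62) = 1.009.
ζ = δ/√(4π² + δ²) = 1.009/√(39.48 + 1.02) = 1.009/6.364 = 0.1585.

0.159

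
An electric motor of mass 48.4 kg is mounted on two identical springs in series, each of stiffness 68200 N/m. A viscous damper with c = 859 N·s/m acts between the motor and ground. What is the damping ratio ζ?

Series springs: 1/k_eq = 2/68200, so k_eq = 68200/2 = 34100 N/m.
ω_n = √(k_eq/m) = √(34100/48.4) = 26.54 rad/s.
Critical damping c_c = 2√(k_eq·m) = 2√(34100 × 48.4) = 2569 N·s/m, so ζ = c/c_c = 859/2569 = 0.3343.

0.334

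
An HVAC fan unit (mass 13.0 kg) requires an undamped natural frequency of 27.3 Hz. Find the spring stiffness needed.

ω_n = 2πf_n = 2π × 27.3 = 171.5 rad/s.
k = m·ω_n² = 13.0 × 171.5² = 13.0 × 29420 = 382500 N/m.

382000 N/m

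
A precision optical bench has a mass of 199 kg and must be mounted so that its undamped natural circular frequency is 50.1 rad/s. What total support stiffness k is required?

k = m·ω_n² = 199 × 50.10² = 199 × 2510 = 499500 N/m.

499000 N/m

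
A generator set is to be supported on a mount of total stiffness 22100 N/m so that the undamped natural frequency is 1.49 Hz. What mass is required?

ω_n = 2πf_n = 2π × 1.49 = 9.362 rad/s.
m = k/ω_n² = 22100/9.362² = 22100/87.65 = 252.2 kg.

252 kg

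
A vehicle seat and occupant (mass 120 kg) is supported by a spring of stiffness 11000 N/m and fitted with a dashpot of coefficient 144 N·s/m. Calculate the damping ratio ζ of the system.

ω_n = √(k/m) = √(11000/120) = 9.574 rad/s.
Critical damping c_c = 2√(k·m) = 2√(11000 × 120) = 2298 N·s/m, so ζ = c/c_c = 144/2298 = 0.06267.

0.0627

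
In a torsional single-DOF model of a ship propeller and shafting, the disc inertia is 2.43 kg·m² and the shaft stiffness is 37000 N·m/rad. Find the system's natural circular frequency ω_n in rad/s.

ω_n = √(k_t/J) = √(37000/2.43) = √15230 = 123.4 rad/s.

123 rad/s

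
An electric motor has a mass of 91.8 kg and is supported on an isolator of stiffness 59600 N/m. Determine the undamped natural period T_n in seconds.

ω_n = √(k/m) = √(59600/91.8) = √649.2 = 25.48 rad/s.
T_n = 2π/ω_n = 6.283/25.48 = 0.2466 s.

0.247 s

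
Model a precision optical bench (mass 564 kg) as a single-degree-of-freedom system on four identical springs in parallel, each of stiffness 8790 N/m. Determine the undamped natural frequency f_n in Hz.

1.26 Hz

Parallel springs add: k_eq = 4 × 8790 = 35160 N/m.
ω_n = √(k_eq/m) = √(35160/564) = √62.34 = 7.896 rad/s.
f_n = ω_n/(2π) = 7.896/6.283 = 1.257 Hz.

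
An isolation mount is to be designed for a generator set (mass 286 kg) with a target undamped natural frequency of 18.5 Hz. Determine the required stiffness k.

ω_n = 2πf_n = 2π × 18.5 = 116.2 rad/s.
k = m·ω_n² = 286 × 116.2² = 286 × 13510 = 3864000 N/m.

3860000 N/m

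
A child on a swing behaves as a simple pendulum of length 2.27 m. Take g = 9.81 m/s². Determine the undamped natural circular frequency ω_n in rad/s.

For a simple pendulum ω_n = √(g/L) = √(9.81/2.27) = √4.322 = 2.079 rad/s.

2.08 rad/s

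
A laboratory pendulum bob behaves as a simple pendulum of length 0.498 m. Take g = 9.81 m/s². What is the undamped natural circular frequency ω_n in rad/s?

4.44 rad/s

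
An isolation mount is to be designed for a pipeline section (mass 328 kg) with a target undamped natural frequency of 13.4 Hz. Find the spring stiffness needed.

2330000 N/m

ω_n = 2πf_n = 2π × 13.4 = 84.19 rad/s.
k = m·ω_n² = 328 × 84.19² = 328 × 7089 = 2325000 N/m.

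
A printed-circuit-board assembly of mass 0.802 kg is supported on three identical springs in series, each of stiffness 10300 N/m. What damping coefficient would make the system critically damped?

105 N·s/m

Series springs: 1/k_eq = 3/10300, so k_eq = 10300/3 = 3433 N/m.
c_c = 2√(k_eq·m) = 2√(3433 × 0.802) = 2 × 52.47 = 104.9 N·s/m.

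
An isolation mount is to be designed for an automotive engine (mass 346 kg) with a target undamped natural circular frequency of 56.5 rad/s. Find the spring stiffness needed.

k = m·ω_n² = 346 × 56.50² = 346 × 3192 = 1105000 N/m.

1100000 N/m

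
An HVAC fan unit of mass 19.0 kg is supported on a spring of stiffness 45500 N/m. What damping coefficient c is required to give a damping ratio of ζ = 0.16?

298 N·s/m

c_c = 2√(k·m) = 2√(45500 × 19.0) = 1860 N·s/m.
c = ζ·c_c = 0.16 × 1860 = 297.5 N·s/m.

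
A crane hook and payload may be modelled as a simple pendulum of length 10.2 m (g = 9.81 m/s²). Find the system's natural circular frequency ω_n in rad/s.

0.981 rad/s

For a simple pendulum ω_n = √(g/L) = √(9.81/10.2) = √0.9618 = 0.9807 rad/s.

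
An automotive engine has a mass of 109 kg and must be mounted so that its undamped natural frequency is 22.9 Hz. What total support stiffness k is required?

2260000 N/m

ω_n = 2πf_n = 2π × 22.9 = 143.9 rad/s.
k = m·ω_n² = 109 × 143.9² = 109 × 20700 = 2257000 N/m.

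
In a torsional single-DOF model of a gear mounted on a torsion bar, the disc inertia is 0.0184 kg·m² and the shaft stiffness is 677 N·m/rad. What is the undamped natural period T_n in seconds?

ω_n = √(k_t/J) = √(677/0.0184) = √36790 = 191.8 rad/s.
T_n = 2π/ω_n = 6.283/191.8 = 0.03276 s.

0.0328 s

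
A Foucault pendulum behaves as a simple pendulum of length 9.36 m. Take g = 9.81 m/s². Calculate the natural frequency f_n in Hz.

0.163 Hz

For a simple pendulum ω_n = √(g/L) = √(9.81/9.36) = √1.048 = 1.024 rad/s.
f_n = ω_n/(2π) = 1.024/6.283 = 0.1629 Hz.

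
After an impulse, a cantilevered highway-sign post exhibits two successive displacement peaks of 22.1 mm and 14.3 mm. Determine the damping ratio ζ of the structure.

0.0691

Logarithmic decrement δ = (1/n)·ln(x₀/x_n) = (1/1)·ln(22.1/14.3) = (1/1)·ln(1.545) = 0.4353.
ζ = δ/√(4π² + δ²) = 0.4353/√(39.48 + 0.190) = 0.4353/6.298 = 0.06912.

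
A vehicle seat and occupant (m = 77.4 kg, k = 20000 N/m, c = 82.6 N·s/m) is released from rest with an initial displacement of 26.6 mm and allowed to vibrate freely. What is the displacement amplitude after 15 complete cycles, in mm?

ζ = c/(2√(km)) = 82.6/(2√(20000 × 77.4)) = 82.6/2488 = 0.03319.
Logarithmic decrement δ = 2πζ/√(1 − ζ²) = 2π × 0.03319/√(1 − 0.00110) = 0.2087.
After n cycles, x_n/x₀ = e^(−nδ), so x_15 = 26.6 × e^(−15 × 0.2087) = 26.6 × 0.04371 = 1.163 mm.

1.16 mm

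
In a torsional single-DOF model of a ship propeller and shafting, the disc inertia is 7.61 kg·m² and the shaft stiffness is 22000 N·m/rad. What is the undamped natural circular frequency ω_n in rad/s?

ω_n = √(k_t/J) = √(22000/7.61) = √2891 = 53.77 rad/s.

53.8 rad/s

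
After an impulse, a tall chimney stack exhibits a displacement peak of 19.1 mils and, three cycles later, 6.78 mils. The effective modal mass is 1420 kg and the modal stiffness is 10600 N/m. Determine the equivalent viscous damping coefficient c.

Logarithmic decrement δ = (1/n)·ln(x₀/x_n) = (1/3)·ln(19.1/6.78) = (1/3)·ln(2.817) = 0.3452.
ζ = δ/√(4π² + δ²) = 0.3452/√(39.48 + 0.119) = 0.3452/6.293 = 0.05486.
c = ζ · 2√(km) = 0.05486 × 2√(10600 × 1420) = 0.05486 × 7759 = 425.7 N·s/m.

426 N·s/m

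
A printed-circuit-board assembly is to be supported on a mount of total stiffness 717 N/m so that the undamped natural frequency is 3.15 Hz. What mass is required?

ω_n = 2πf_n = 2π × 3.15 = 19.79 rad/s.
m = k/ω_n² = 717/19.79² = 717/391.7 = 1.830 kg.

1.83 kg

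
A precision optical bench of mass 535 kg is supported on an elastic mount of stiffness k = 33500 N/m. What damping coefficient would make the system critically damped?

c_c = 2√(k·m) = 2√(33500 × 535) = 2 × 4233 = 8467 N·s/m.

8470 N·s/m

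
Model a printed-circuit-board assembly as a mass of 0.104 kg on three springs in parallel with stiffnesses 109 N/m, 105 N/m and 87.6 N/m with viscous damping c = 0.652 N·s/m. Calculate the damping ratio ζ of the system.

0.0582

Parallel springs add: k_eq = 109 + 105 + 87.6 = 301.6 N/m.
ω_n = √(k_eq/m) = √(301.6/0.104) = 53.85 rad/s.
Critical damping c_c = 2√(k_eq·m) = 2√(301.6 × 0.104) = 11.20 N·s/m, so ζ = c/c_c = 0.652/11.20 = 0.05821.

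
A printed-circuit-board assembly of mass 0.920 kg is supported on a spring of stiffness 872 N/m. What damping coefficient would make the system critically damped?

56.6 N·s/m

c_c = 2√(k·m) = 2√(872.0 × 0.920) = 2 × 28.32 = 56.65 N·s/m.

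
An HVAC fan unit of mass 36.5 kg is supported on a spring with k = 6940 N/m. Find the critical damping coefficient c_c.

1010 N·s/m

c_c = 2√(k·m) = 2√(6940 × 36.5) = 2 × 503.3 = 1007 N·s/m.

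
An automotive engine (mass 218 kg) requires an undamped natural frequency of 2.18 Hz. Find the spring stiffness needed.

ω_n = 2πf_n = 2π × 2.18 = 13.70 rad/s.
k = m·ω_n² = 218 × 13.70² = 218 × 187.6 = 40900 N/m.

40900 N/m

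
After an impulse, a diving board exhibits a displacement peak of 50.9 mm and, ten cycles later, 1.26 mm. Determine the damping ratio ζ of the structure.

0.0588

Logarithmic decrement δ = (1/n)·ln(x₀/x_n) = (1/10)·ln(50.9/1.26) = (1/10)·ln(40.40) = 0.3699.
ζ = δ/√(4π² + δ²) = 0.3699/√(39.48 + 0.137) = 0.3699/6.294 = 0.05877.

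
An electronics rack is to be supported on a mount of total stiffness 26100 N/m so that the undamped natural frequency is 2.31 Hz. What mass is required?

124 kg

ω_n = 2πf_n = 2π × 2.31 = 14.51 rad/s.
m = k/ω_n² = 26100/14.51² = 26100/210.7 = 123.9 kg.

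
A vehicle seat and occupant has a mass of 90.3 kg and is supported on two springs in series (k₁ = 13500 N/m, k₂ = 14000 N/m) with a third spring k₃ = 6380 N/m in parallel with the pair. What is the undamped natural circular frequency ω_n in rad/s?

Series pair: k_s = k₁k₂/(k₁+k₂) = (13500)(14000)/(13500 + 14000) = 6873 N/m. In parallel with k₃: k_eq = 6873 + 6380 = 13250 N/m.
ω_n = √(k_eq/m) = √(13250/90.3) = √146.8 = 12.11 rad/s.

12.1 rad/s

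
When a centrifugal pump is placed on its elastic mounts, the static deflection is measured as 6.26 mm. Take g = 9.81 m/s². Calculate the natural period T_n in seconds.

0.159 s

ω_n = √(g/δ_st) = √(9.81/0.00626) = √1567 = 39.59 rad/s.
T_n = 2π/ω_n = 6.283/39.59 = 0.1587 s.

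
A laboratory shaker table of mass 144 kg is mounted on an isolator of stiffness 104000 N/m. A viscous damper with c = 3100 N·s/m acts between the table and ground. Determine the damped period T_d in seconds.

ω_n = √(k/m) = √(104000/144) = 26.87 rad/s.
Critical damping c_c = 2√(k·m) = 2√(104000 × 144) = 7740 N·s/m, so ζ = c/c_c = 3100/7740 = 0.4005.
ω_d = ω_n√(1 − ζ²) = 26.87 × √(1 − 0.160) = 24.62 rad/s.
T_d = 2π/ω_d = 0.2552 s.

0.255 s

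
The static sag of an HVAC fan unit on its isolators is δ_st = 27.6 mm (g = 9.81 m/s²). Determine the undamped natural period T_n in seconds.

0.333 s

ω_n = √(g/δ_st) = √(9.81/0.0276) = √355.4 = 18.85 rad/s.
T_n = 2π/ω_n = 6.283/18.85 = 0.3333 s.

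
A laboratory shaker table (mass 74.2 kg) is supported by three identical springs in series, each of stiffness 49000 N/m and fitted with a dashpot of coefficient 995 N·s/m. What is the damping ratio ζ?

0.452

Series springs: 1/k_eq = 3/49000, so k_eq = 49000/3 = 16330 N/m.
ω_n = √(k_eq/m) = √(16330/74.2) = 14.84 rad/s.
Critical damping c_c = 2√(k_eq·m) = 2√(16330 × 74.2) = 2202 N·s/m, so ζ = c/c_c = 995/2202 = 0.4519.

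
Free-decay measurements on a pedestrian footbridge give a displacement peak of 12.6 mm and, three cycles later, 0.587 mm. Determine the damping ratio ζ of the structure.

Logarithmic decrement δ = (1/n)·ln(x₀/x_n) = (1/3)·ln(12.6/0.587) = (1/3)·ln(21.47) = 1.022.
ζ = δ/√(4π² + δ²) = 1.022/√(39.48 + 1.04) = 1.022/6.366 = 0.1606.

0.161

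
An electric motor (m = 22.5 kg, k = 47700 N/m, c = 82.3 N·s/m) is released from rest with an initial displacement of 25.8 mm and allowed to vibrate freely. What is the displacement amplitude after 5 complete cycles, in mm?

7.40 mm

ζ = c/(2√(km)) = 82.3/(2√(47700 × 22.5)) = 82.3/2072 = 0.03972.
Logarithmic decrement δ = 2πζ/√(1 − ζ²) = 2π × 0.03972/√(1 − 0.00158) = 0.2498.
After n cycles, x_n/x₀ = e^(−nδ), so x_5 = 25.8 × e^(−5 × 0.2498) = 25.8 × 0.2868 = 7.400 mm.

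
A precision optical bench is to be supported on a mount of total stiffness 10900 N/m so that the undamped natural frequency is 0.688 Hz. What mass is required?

583 kg

ω_n = 2πf_n = 2π × 0.688 = 4.323 rad/s.
m = k/ω_n² = 10900/4.323² = 10900/18.69 = 583.3 kg.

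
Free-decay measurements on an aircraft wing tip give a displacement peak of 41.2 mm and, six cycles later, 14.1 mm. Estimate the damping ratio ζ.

0.0284

Logarithmic decrement δ = (1/n)·ln(x₀/x_n) = (1/6)·ln(41.2/14.1) = (1/6)·ln(2.922) = 0.1787.
ζ = δ/√(4π² + δ²) = 0.1787/√(39.48 + 0.0319) = 0.1787/6.286 = 0.02843.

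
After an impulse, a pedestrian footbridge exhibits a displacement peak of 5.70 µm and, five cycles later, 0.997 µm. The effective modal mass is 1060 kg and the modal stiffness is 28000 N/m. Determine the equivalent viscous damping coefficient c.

Logarithmic decrement δ = (1/n)·ln(x₀/x_n) = (1/5)·ln(5.70/0.997) = (1/5)·ln(5.717) = 0.3487.
ζ = δ/√(4π² + δ²) = 0.3487/√(39.48 + 0.122) = 0.3487/6.293 = 0.05541.
c = ζ · 2√(km) = 0.05541 × 2√(28000 × 1060) = 0.05541 × 10900 = 603.8 N·s/m.

604 N·s/m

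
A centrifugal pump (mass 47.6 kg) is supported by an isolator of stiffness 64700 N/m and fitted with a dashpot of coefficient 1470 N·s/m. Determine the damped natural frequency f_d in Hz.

ω_n = √(k/m) = √(64700/47.6) = 36.87 rad/s.
Critical damping c_c = 2√(k·m) = 2√(64700 × 47.6) = 3510 N·s/m, so ζ = c/c_c = 1470/3510 = 0.4188.
ω_d = ω_n√(1 − ζ²) = 36.87 × √(1 − 0.175) = 33.48 rad/s.
f_d = ω_d/(2π) = 5.328 Hz.

5.33 Hz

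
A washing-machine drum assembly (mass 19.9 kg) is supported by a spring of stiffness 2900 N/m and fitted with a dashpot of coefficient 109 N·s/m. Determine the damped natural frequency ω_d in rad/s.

11.8 rad/s

ω_n = √(k/m) = √(2900/19.9) = 12.07 rad/s.
Critical damping c_c = 2√(k·m) = 2√(2900 × 19.9) = 480.5 N·s/m, so ζ = c/c_c = 109/480.5 = 0.2269.
ω_d = ω_n√(1 − ζ²) = 12.07 × √(1 − 0.0515) = 11.76 rad/s.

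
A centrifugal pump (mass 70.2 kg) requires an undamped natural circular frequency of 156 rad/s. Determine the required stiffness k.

k = m·ω_n² = 70.2 × 156.0² = 70.2 × 24340 = 1708000 N/m.

1710000 N/m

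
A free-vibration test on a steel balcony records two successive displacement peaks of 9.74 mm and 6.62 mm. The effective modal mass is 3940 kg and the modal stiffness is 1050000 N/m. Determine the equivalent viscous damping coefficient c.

7890 N·s/m

Logarithmic decrement δ = (1/n)·ln(x₀/x_n) = (1/1)·ln(9.74/6.62) = (1/1)·ln(1.471) = 0.3861.
ζ = δ/√(4π² + δ²) = 0.3861/√(39.48 + 0.149) = 0.3861/6.295 = 0.06134.
c = ζ · 2√(km) = 0.06134 × 2√(1050000 × 3940) = 0.06134 × 128600 = 7891 N·s/m.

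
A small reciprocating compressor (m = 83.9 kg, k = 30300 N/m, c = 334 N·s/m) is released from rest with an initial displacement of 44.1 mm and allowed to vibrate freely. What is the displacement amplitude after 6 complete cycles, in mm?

ζ = c/(2√(km)) = 334/(2√(30300 × 83.9)) = 334/3189 = 0.1047.
Logarithmic decrement δ = 2πζ/√(1 − ζ²) = 2π × 0.1047/√(1 − 0.0110) = 0.6617.
After n cycles, x_n/x₀ = e^(−nδ), so x_6 = 44.1 × e^(−6 × 0.6617) = 44.1 × 0.01886 = 0.8319 mm.

0.832 mm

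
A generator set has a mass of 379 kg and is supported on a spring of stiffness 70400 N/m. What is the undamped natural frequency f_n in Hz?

2.17 Hz

ω_n = √(k/m) = √(70400/379) = √185.8 = 13.63 rad/s.
f_n = ω_n/(2π) = 13.63/6.283 = 2.169 Hz.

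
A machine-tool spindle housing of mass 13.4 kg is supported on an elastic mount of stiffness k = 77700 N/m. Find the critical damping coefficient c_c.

2040 N·s/m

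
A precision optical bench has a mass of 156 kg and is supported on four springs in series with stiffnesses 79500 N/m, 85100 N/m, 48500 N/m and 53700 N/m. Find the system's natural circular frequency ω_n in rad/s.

Series springs: 1/k_eq = 1/79500 + 1/85100 + 1/48500 + 1/53700 = 6.357×10^-5, so k_eq = 15730 N/m.
ω_n = √(k_eq/m) = √(15730/156) = √100.8 = 10.04 rad/s.

10.0 rad/s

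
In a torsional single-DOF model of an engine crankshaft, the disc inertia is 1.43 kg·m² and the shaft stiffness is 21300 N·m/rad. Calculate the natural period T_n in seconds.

0.0515 s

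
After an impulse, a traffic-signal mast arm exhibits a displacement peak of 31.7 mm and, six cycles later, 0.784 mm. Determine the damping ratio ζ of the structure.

0.0977

Logarithmic decrement δ = (1/n)·ln(x₀/x_n) = (1/6)·ln(31.7/0.784) = (1/6)·ln(40.43) = 0.6166.
ζ = δ/√(4π² + δ²) = 0.6166/√(39.48 + 0.380) = 0.6166/6.313 = 0.09767.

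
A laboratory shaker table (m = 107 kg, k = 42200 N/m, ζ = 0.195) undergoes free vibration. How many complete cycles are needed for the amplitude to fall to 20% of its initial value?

2 cycles

Logarithmic decrement δ = 2πζ/√(1 − ζ²) = 2π × 0.1950/√(1 − 0.0380) = 1.249.
x_n/x₀ = e^(−nδ) ≤ 0.2; take ln: n ≥ ln(1/0.2)/δ = 1.609/1.249 = 1.288.
So 2 complete cycles are required.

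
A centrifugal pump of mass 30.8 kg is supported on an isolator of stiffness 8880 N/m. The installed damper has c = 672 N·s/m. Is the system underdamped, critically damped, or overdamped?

underdamped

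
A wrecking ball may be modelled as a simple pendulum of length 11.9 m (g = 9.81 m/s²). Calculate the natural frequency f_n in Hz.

0.145 Hz

For a simple pendulum ω_n = √(g/L) = √(9.81/11.9) = √0.8244 = 0.9079 rad/s.
f_n = ω_n/(2π) = 0.9079/6.283 = 0.1445 Hz.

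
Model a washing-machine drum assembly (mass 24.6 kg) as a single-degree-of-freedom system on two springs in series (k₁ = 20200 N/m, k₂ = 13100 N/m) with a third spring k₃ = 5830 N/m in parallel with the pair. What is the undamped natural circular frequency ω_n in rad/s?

23.7 rad/s

Series pair: k_s = k₁k₂/(k₁+k₂) = (20200)(13100)/(20200 + 13100) = 7947 N/m. In parallel with k₃: k_eq = 7947 + 5830 = 13780 N/m.
ω_n = √(k_eq/m) = √(13780/24.6) = √560.0 = 23.66 rad/s.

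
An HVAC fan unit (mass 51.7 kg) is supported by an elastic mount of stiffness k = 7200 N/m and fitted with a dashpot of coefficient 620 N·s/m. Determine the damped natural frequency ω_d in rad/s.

10.2 rad/s

ω_n = √(k/m) = √(7200/51.7) = 11.80 rad/s.
Critical damping c_c = 2√(k·m) = 2√(7200 × 51.7) = 1220 N·s/m, so ζ = c/c_c = 620/1220 = 0.5081.
ω_d = ω_n√(1 − ζ²) = 11.80 × √(1 − 0.258) = 10.16 rad/s.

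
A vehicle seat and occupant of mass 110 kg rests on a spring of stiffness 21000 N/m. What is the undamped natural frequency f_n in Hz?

ω_n = √(k/m) = √(21000/110) = √190.9 = 13.82 rad/s.
f_n = ω_n/(2π) = 13.82/6.283 = 2.199 Hz.

2.20 Hz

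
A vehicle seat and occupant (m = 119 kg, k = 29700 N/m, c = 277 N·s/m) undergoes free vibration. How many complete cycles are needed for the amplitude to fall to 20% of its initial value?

ζ = c/(2√(km)) = 277/(2√(29700 × 119)) = 277/3760 = 0.07367.
Logarithmic decrement δ = 2πζ/√(1 − ζ²) = 2π × 0.07367/√(1 − 0.00543) = 0.4642.
x_n/x₀ = e^(−nδ) ≤ 0.2; take ln: n ≥ ln(1/0.2)/δ = 1.609/0.4642 = 3.467.
So 4 complete cycles are required.

4 cycles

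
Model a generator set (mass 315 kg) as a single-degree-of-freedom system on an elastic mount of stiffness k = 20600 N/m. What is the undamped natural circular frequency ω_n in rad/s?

8.09 rad/s

ω_n = √(k/m) = √(20600/315) = √65.40 = 8.087 rad/s.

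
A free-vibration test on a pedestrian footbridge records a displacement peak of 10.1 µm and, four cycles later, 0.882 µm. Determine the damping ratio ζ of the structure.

Logarithmic decrement δ = (1/n)·ln(x₀/x_n) = (1/4)·ln(10.1/0.882) = (1/4)·ln(11.45) = 0.6095.
ζ = δ/√(4π² + δ²) = 0.6095/√(39.48 + 0.372) = 0.6095/6.313 = 0.09656.

0.0966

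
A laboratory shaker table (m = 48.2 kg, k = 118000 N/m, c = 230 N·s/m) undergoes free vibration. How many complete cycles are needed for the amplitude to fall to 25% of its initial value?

5 cycles

ζ = c/(2√(km)) = 230/(2√(118000 × 48.2)) = 230/4770 = 0.04822.
Logarithmic decrement δ = 2πζ/√(1 − ζ²) = 2π × 0.04822/√(1 − 0.00233) = 0.3033.
x_n/x₀ = e^(−nδ) ≤ 0.25; take ln: n ≥ ln(1/0.25)/δ = 1.386/0.3033 = 4.570.
So 5 complete cycles are required.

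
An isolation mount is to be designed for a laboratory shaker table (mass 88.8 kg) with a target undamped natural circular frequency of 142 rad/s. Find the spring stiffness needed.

1790000 N/m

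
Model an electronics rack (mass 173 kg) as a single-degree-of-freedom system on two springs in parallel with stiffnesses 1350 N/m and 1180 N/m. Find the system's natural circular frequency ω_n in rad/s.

3.82 rad/s

Parallel springs add: k_eq = 1350 + 1180 = 2530 N/m.
ω_n = √(k_eq/m) = √(2530/173) = √14.62 = 3.824 rad/s.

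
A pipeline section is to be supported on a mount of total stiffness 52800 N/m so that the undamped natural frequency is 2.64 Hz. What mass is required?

ω_n = 2πf_n = 2π × 2.64 = 16.59 rad/s.
m = k/ω_n² = 52800/16.59² = 52800/275.1 = 191.9 kg.

192 kg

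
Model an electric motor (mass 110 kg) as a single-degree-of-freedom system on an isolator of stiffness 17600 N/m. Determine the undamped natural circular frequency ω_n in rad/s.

12.6 rad/s

ω_n = √(k/m) = √(17600/110) = √160.0 = 12.65 rad/s.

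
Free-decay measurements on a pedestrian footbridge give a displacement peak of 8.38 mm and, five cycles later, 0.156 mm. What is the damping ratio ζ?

Logarithmic decrement δ = (1/n)·ln(x₀/x_n) = (1/5)·ln(8.38/0.156) = (1/5)·ln(53.72) = 0.7967.
ζ = δ/√(4π² + δ²) = 0.7967/√(39.48 + 0.635) = 0.7967/6.334 = 0.1258.

0.126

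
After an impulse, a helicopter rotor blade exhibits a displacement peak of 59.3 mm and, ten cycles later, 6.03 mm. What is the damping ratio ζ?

Logarithmic decrement δ = (1/n)·ln(x₀/x_n) = (1/10)·ln(59.3/6.03) = (1/10)·ln(9.834) = 0.2286.
ζ = δ/√(4π² + δ²) = 0.2286/√(39.48 + 0.0523) = 0.2286/6.287 = 0.03636.

0.0364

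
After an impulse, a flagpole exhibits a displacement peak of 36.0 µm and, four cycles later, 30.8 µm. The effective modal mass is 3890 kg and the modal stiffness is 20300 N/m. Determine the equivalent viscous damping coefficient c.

110 N·s/m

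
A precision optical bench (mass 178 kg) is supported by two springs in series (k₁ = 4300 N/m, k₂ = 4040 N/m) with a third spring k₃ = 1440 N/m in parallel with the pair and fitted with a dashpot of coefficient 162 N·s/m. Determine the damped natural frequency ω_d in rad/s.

4.43 rad/s

Series pair: k_s = k₁k₂/(k₁+k₂) = (4300)(4040)/(4300 + 4040) = 2083 N/m. In parallel with k₃: k_eq = 2083 + 1440 = 3523 N/m.
ω_n = √(k_eq/m) = √(3523/178) = 4.449 rad/s.
Critical damping c_c = 2√(k_eq·m) = 2√(3523 × 178) = 1584 N·s/m, so ζ = c/c_c = 162/1584 = 0.1023.
ω_d = ω_n√(1 − ζ²) = 4.449 × √(1 − 0.0105) = 4.425 rad/s.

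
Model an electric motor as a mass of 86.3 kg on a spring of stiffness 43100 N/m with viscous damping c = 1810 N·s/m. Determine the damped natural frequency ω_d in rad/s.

19.7 rad/s

ω_n = √(k/m) = √(43100/86.3) = 22.35 rad/s.
Critical damping c_c = 2√(k·m) = 2√(43100 × 86.3) = 3857 N·s/m, so ζ = c/c_c = 1810/3857 = 0.4693.
ω_d = ω_n√(1 − ζ²) = 22.35 × √(1 − 0.220) = 19.73 rad/s.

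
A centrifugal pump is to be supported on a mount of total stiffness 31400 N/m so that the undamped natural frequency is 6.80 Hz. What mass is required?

17.2 kg

ω_n = 2πf_n = 2π × 6.80 = 42.73 rad/s.
m = k/ω_n² = 31400/42.73² = 31400/1825 = 17.20 kg.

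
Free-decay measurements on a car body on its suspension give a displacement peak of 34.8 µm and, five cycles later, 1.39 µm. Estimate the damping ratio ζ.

0.102

Logarithmic decrement δ = (1/n)·ln(x₀/x_n) = (1/5)·ln(34.8/1.39) = (1/5)·ln(25.04) = 0.6441.
ζ = δ/√(4π² + δ²) = 0.6441/√(39.48 + 0.415) = 0.6441/6.316 = 0.1020.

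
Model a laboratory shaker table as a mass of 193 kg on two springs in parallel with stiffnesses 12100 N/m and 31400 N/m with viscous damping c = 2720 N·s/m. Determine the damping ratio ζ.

Parallel springs add: k_eq = 12100 + 31400 = 43500 N/m.
ω_n = √(k_eq/m) = √(43500/193) = 15.01 rad/s.
Critical damping c_c = 2√(k_eq·m) = 2√(43500 × 193) = 5795 N·s/m, so ζ = c/c_c = 2720/5795 = 0.4694.

0.469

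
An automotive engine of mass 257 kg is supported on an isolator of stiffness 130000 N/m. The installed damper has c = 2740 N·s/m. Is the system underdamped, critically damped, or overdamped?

c_c = 2√(k·m) = 11560 N·s/m; ζ = c/c_c = 2740/11560 = 0.237.
Since ζ < 1 the system is underdamped.

underdamped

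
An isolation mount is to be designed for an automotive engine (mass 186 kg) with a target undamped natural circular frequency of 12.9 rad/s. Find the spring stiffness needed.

31000 N/m

k = m·ω_n² = 186 × 12.90² = 186 × 166.4 = 30950 N/m.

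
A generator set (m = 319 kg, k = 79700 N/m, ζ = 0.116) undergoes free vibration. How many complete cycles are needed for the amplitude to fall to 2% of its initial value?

6 cycles

Logarithmic decrement δ = 2πζ/√(1 − ζ²) = 2π × 0.1160/√(1 − 0.0135) = 0.7338.
x_n/x₀ = e^(−nδ) ≤ 0.02; take ln: n ≥ ln(1/0.02)/δ = 3.912/0.7338 = 5.331.
So 6 complete cycles are required.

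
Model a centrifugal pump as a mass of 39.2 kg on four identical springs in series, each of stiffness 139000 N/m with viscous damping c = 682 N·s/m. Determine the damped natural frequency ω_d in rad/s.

28.5 rad/s

Series springs: 1/k_eq = 4/139000, so k_eq = 139000/4 = 34750 N/m.
ω_n = √(k_eq/m) = √(34750/39.2) = 29.77 rad/s.
Critical damping c_c = 2√(k_eq·m) = 2√(34750 × 39.2) = 2334 N·s/m, so ζ = c/c_c = 682/2334 = 0.2922.
ω_d = ω_n√(1 − ζ²) = 29.77 × √(1 − 0.0854) = 28.47 rad/s.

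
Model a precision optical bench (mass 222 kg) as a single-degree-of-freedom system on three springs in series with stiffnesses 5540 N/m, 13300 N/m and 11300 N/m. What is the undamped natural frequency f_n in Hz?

0.576 Hz

Series springs: 1/k_eq = 1/5540 + 1/13300 + 1/11300 = 0.0003442, so k_eq = 2905 N/m.
ω_n = √(k_eq/m) = √(2905/222) = √13.09 = 3.618 rad/s.
f_n = ω_n/(2π) = 3.618/6.283 = 0.5758 Hz.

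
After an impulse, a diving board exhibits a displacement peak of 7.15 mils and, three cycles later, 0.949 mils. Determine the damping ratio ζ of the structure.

0.107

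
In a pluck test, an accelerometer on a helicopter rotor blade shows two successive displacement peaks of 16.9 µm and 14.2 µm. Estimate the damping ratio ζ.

0.0277

Logarithmic decrement δ = (1/n)·ln(x₀/x_n) = (1/1)·ln(16.9/14.2) = (1/1)·ln(1.190) = 0.1741.
ζ = δ/√(4π² + δ²) = 0.1741/√(39.48 + 0.0303) = 0.1741/6.286 = 0.02769.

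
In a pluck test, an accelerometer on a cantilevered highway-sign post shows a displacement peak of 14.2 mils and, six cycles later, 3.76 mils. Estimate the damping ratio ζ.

0.0352

Logarithmic decrement δ = (1/n)·ln(x₀/x_n) = (1/6)·ln(14.2/3.76) = (1/6)·ln(3.777) = 0.2215.
ζ = δ/√(4π² + δ²) = 0.2215/√(39.48 + 0.0490) = 0.2215/6.287 = 0.03523.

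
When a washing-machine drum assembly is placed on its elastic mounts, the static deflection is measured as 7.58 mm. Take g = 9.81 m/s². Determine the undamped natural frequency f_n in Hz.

5.73 Hz

ω_n = √(g/δ_st) = √(9.81/0.00758) = √1294 = 35.97 rad/s.
f_n = ω_n/(2π) = 35.97/6.283 = 5.726 Hz.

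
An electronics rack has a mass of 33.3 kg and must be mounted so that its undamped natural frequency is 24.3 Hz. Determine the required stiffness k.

ω_n = 2πf_n = 2π × 24.3 = 152.7 rad/s.
k = m·ω_n² = 33.3 × 152.7² = 33.3 × 23310 = 776300 N/m.

776000 N/m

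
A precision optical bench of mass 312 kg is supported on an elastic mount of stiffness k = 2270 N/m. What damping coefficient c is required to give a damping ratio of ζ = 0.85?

c_c = 2√(k·m) = 2√(2270 × 312) = 1683 N·s/m.
c = ζ·c_c = 0.85 × 1683 = 1431 N·s/m.

1430 N·s/m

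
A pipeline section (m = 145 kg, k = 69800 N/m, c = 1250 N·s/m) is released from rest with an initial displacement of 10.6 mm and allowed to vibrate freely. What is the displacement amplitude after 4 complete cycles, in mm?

ζ = c/(2√(km)) = 1250/(2√(69800 × 145)) = 1250/6363 = 0.1965.
Logarithmic decrement δ = 2πζ/√(1 − ζ²) = 2π × 0.1965/√(1 − 0.0386) = 1.259.
After n cycles, x_n/x₀ = e^(−nδ), so x_4 = 10.6 × e^(−4 × 1.259) = 10.6 × 0.006502 = 0.06892 mm.

0.0689 mm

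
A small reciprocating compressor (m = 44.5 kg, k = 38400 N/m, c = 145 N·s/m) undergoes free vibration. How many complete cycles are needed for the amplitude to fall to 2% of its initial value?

ζ = c/(2√(km)) = 145/(2√(38400 × 44.5)) = 145/2614 = 0.05546.
Logarithmic decrement δ = 2πζ/√(1 − ζ²) = 2π × 0.05546/√(1 − 0.00308) = 0.3490.
x_n/x₀ = e^(−nδ) ≤ 0.02; take ln: n ≥ ln(1/0.02)/δ = 3.912/0.3490 = 11.21.
So 12 complete cycles are required.

12 cycles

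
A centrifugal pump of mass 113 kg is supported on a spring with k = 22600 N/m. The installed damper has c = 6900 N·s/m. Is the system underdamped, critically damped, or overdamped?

overdamped

c_c = 2√(k·m) = 3196 N·s/m; ζ = c/c_c = 6900/3196 = 2.16.
Since ζ > 1 the system is overdamped.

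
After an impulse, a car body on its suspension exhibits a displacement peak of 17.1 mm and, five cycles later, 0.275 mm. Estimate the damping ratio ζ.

0.130

Logarithmic decrement δ = (1/n)·ln(x₀/x_n) = (1/5)·ln(17.1/0.275) = (1/5)·ln(62.18) = 0.8260.
ζ = δ/√(4π² + δ²) = 0.8260/√(39.48 + 0.682) = 0.8260/6.337 = 0.1303.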